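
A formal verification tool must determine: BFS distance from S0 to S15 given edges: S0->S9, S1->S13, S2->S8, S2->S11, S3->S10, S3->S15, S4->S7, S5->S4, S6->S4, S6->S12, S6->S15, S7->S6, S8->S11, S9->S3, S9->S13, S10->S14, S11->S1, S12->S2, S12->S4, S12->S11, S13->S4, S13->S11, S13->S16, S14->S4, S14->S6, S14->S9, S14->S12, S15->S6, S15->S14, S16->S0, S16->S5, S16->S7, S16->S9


BFS layer-by-layer from S0:
  dist 0: {S0}
  dist 1: {S9}
  dist 2: {S3, S13}
  dist 3: {S4, S10, S11, S15, S16}
  -> S15 reached at distance 3
Shortest path length = 3

3


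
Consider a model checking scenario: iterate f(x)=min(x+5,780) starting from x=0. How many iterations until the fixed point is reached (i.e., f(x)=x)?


Step 1: x=0, cap=780, increment=5
Step 2: x grows by 5 each step until capped at 780; fixed point is x=780
Step 3: iterations = ceil(780/5) = 156

156


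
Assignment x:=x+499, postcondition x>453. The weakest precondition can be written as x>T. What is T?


Formula: wp(x:=E, P) = P[E/x] (substitute E for x in postcondition)
Step 1: Postcondition: x>453
Step 2: Substitute x+499 for x: x+499>453
Step 3: Solve for x: x > 453-499 = -46

-46


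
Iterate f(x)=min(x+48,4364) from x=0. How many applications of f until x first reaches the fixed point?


Step 1: x=0, cap=4364, increment=48
Step 2: x grows by 48 each step until capped at 4364; fixed point is x=4364
Step 3: iterations = ceil(4364/48) = 91

91


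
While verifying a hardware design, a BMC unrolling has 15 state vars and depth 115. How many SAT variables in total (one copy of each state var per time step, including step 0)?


BMC unrolls to depth k, creating one copy of each state var for steps 0..k.
Step count = 115 + 1 = 116 (steps 0 through 115)
Vars per step = 15
Total = 15 * 116 = 1740

1740


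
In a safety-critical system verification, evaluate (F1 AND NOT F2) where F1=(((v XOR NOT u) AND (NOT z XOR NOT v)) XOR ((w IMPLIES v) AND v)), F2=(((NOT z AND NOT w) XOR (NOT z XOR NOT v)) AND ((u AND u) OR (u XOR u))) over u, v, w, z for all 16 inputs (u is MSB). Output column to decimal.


F1 = (((v XOR NOT u) AND (NOT z XOR NOT v)) XOR ((w IMPLIES v) AND v))
F2 = (((NOT z AND NOT w) XOR (NOT z XOR NOT v)) AND ((u AND u) OR (u XOR u)))
Counterexample to F1=>F2 is where F1=1 and F2=0.
Evaluate each row (bits = u,v,w,z, MSB first):
  row 0 [0000]: F1=0 F2=0 -> F1&~F2 -> 0
  row 1 [0001]: F1=1 F2=0 -> F1&~F2 -> 1
  row 2 [0010]: F1=0 F2=0 -> F1&~F2 -> 0
  row 3 [0011]: F1=1 F2=0 -> F1&~F2 -> 1
  row 4 [0100]: F1=1 F2=0 -> F1&~F2 -> 1
  row 5 [0101]: F1=1 F2=0 -> F1&~F2 -> 1
  row 6 [0110]: F1=1 F2=0 -> F1&~F2 -> 1
  row 7 [0111]: F1=1 F2=0 -> F1&~F2 -> 1
  row 8 [1000]: F1=0 F2=1 -> F1&~F2 -> 0
  row 9 [1001]: F1=0 F2=1 -> F1&~F2 -> 0
  row 10 [1010]: F1=0 F2=0 -> F1&~F2 -> 0
  row 11 [1011]: F1=0 F2=1 -> F1&~F2 -> 0
  row 12 [1100]: F1=0 F2=0 -> F1&~F2 -> 0
  row 13 [1101]: F1=1 F2=0 -> F1&~F2 -> 1
  row 14 [1110]: F1=0 F2=1 -> F1&~F2 -> 0
  row 15 [1111]: F1=1 F2=0 -> F1&~F2 -> 1
Full result column, 4 rows per line (u,v fixed per line; w,z runs 00..11 left to right):
  rows 0-3 [u,v=00]: 0101  = hex 5
  rows 4-7 [u,v=01]: 1111  = hex F
  rows 8-11 [u,v=10]: 0000  = hex 0
  rows 12-15 [u,v=11]: 0101  = hex 5
Counterexample vector (row 0 .. row 15) = 0101111100000101
Output column grouped in 4s = 0101 1111 0000 0101 = 0x5F05
Convert to decimal digit by digit (value = value*16 + digit):
  5 -> 5
  5*16 + 15 (F) = 95
  95*16 + 0 = 1520
  1520*16 + 5 = 24325
Decimal = 24325

24325


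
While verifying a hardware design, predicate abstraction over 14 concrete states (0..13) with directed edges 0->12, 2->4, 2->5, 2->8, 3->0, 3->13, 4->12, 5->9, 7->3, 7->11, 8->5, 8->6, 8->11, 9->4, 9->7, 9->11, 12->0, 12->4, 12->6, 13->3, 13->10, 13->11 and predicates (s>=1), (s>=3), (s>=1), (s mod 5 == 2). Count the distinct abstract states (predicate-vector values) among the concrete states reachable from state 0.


BFS from 0:
Concrete reachable: {0, 4, 6, 12}
Abstract via predicates (s>=1), (s>=3), (s>=1), (s mod 5 == 2):
  (0,0,0,0) <- {0}
  (1,1,1,0) <- {4, 6}
  (1,1,1,1) <- {12}
Distinct abstract states = 3

3


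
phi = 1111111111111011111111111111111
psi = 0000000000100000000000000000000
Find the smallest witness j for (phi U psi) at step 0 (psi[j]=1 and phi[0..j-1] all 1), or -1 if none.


(phi U psi) at 0: need smallest j with psi[j]=1 and phi[i]=1 for all i in [0,j).
Scan from step 0:
  step 0: phi=1, psi=0 -> continue
  step 1: phi=1, psi=0 -> continue
  step 2: phi=1, psi=0 -> continue
  step 3: phi=1, psi=0 -> continue
  step 10: psi=1 and phi held for [0,10) -> witness found
Witness step = 10

10


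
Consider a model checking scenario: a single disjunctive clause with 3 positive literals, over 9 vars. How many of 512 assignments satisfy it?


Step 1: Total=2^9=512
Step 2: Unsat when all 3 false: 2^6=64
Step 3: Sat=512-64=448

448


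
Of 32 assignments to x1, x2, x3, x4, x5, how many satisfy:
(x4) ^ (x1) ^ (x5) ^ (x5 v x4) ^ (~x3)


CNF with 5 clauses over 5 vars (32 assignments).
An assignment satisfies CNF iff every clause has >=1 true literal.
Check each row (bits = x1,x2,x3,x4,x5; clause T/F shown):
  row 0 [00000]: clauses=FFFFT -> 0
  row 1 [00001]: clauses=FFTTT -> 0
  row 2 [00010]: clauses=TFFTT -> 0
  row 3 [00011]: clauses=TFTTT -> 0
  row 4 [00100]: clauses=FFFFF -> 0
  row 5 [00101]: clauses=FFTTF -> 0
  row 6 [00110]: clauses=TFFTF -> 0
  row 7 [00111]: clauses=TFTTF -> 0
  row 8 [01000]: clauses=FFFFT -> 0
  row 9 [01001]: clauses=FFTTT -> 0
  row 10 [01010]: clauses=TFFTT -> 0
  row 11 [01011]: clauses=TFTTT -> 0
  row 12 [01100]: clauses=FFFFF -> 0
  row 13 [01101]: clauses=FFTTF -> 0
  row 14 [01110]: clauses=TFFTF -> 0
  row 15 [01111]: clauses=TFTTF -> 0
  row 16 [10000]: clauses=FTFFT -> 0
  row 17 [10001]: clauses=FTTTT -> 0
  row 18 [10010]: clauses=TTFTT -> 0
  row 19 [10011]: clauses=TTTTT -> 1
  row 20 [10100]: clauses=FTFFF -> 0
  row 21 [10101]: clauses=FTTTF -> 0
  row 22 [10110]: clauses=TTFTF -> 0
  row 23 [10111]: clauses=TTTTF -> 0
  row 24 [11000]: clauses=FTFFT -> 0
  row 25 [11001]: clauses=FTTTT -> 0
  row 26 [11010]: clauses=TTFTT -> 0
  row 27 [11011]: clauses=TTTTT -> 1
  row 28 [11100]: clauses=FTFFF -> 0
  row 29 [11101]: clauses=FTTTF -> 0
  row 30 [11110]: clauses=TTFTF -> 0
  row 31 [11111]: clauses=TTTTF -> 0
Full result column, 8 rows per line (x1,x2 fixed per line; x3,x4,x5 runs 000..111 left to right):
  rows 0-7 [x1,x2=00]: 00000000  (ones: 0)
  rows 8-15 [x1,x2=01]: 00000000  (ones: 0)
  rows 16-23 [x1,x2=10]: 00010000  (ones: 1)
  rows 24-31 [x1,x2=11]: 00010000  (ones: 1)
Satisfying assignments = 0+0+1+1 = 2

2


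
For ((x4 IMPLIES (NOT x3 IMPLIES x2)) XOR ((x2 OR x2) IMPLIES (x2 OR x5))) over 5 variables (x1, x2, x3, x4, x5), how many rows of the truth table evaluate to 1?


Formula: ((x4 IMPLIES (NOT x3 IMPLIES x2)) XOR ((x2 OR x2) IMPLIES (x2 OR x5))) over 5 vars (32 rows)
Evaluate each row (x1, x2, x3, x4, x5 as bits, MSB first):
  row 0 [00000]: ((0 IMPLIES (NOT 0 IMPLIES 0)) XOR ((0 OR 0) IMPLIES (0 OR 0))) -> 0
  row 1 [00001]: ((0 IMPLIES (NOT 0 IMPLIES 0)) XOR ((0 OR 0) IMPLIES (0 OR 1))) -> 0
  row 2 [00010]: ((1 IMPLIES (NOT 0 IMPLIES 0)) XOR ((0 OR 0) IMPLIES (0 OR 0))) -> 1
  row 3 [00011]: ((1 IMPLIES (NOT 0 IMPLIES 0)) XOR ((0 OR 0) IMPLIES (0 OR 1))) -> 1
  row 4 [00100]: ((0 IMPLIES (NOT 1 IMPLIES 0)) XOR ((0 OR 0) IMPLIES (0 OR 0))) -> 0
  row 5 [00101]: ((0 IMPLIES (NOT 1 IMPLIES 0)) XOR ((0 OR 0) IMPLIES (0 OR 1))) -> 0
  row 6 [00110]: ((1 IMPLIES (NOT 1 IMPLIES 0)) XOR ((0 OR 0) IMPLIES (0 OR 0))) -> 0
  row 7 [00111]: ((1 IMPLIES (NOT 1 IMPLIES 0)) XOR ((0 OR 0) IMPLIES (0 OR 1))) -> 0
  row 8 [01000]: ((0 IMPLIES (NOT 0 IMPLIES 1)) XOR ((1 OR 1) IMPLIES (1 OR 0))) -> 0
  row 9 [01001]: ((0 IMPLIES (NOT 0 IMPLIES 1)) XOR ((1 OR 1) IMPLIES (1 OR 1))) -> 0
  row 10 [01010]: ((1 IMPLIES (NOT 0 IMPLIES 1)) XOR ((1 OR 1) IMPLIES (1 OR 0))) -> 0
  row 11 [01011]: ((1 IMPLIES (NOT 0 IMPLIES 1)) XOR ((1 OR 1) IMPLIES (1 OR 1))) -> 0
  row 12 [01100]: ((0 IMPLIES (NOT 1 IMPLIES 1)) XOR ((1 OR 1) IMPLIES (1 OR 0))) -> 0
  row 13 [01101]: ((0 IMPLIES (NOT 1 IMPLIES 1)) XOR ((1 OR 1) IMPLIES (1 OR 1))) -> 0
  row 14 [01110]: ((1 IMPLIES (NOT 1 IMPLIES 1)) XOR ((1 OR 1) IMPLIES (1 OR 0))) -> 0
  row 15 [01111]: ((1 IMPLIES (NOT 1 IMPLIES 1)) XOR ((1 OR 1) IMPLIES (1 OR 1))) -> 0
  row 16 [10000]: ((0 IMPLIES (NOT 0 IMPLIES 0)) XOR ((0 OR 0) IMPLIES (0 OR 0))) -> 0
  row 17 [10001]: ((0 IMPLIES (NOT 0 IMPLIES 0)) XOR ((0 OR 0) IMPLIES (0 OR 1))) -> 0
  row 18 [10010]: ((1 IMPLIES (NOT 0 IMPLIES 0)) XOR ((0 OR 0) IMPLIES (0 OR 0))) -> 1
  row 19 [10011]: ((1 IMPLIES (NOT 0 IMPLIES 0)) XOR ((0 OR 0) IMPLIES (0 OR 1))) -> 1
  row 20 [10100]: ((0 IMPLIES (NOT 1 IMPLIES 0)) XOR ((0 OR 0) IMPLIES (0 OR 0))) -> 0
  row 21 [10101]: ((0 IMPLIES (NOT 1 IMPLIES 0)) XOR ((0 OR 0) IMPLIES (0 OR 1))) -> 0
  row 22 [10110]: ((1 IMPLIES (NOT 1 IMPLIES 0)) XOR ((0 OR 0) IMPLIES (0 OR 0))) -> 0
  row 23 [10111]: ((1 IMPLIES (NOT 1 IMPLIES 0)) XOR ((0 OR 0) IMPLIES (0 OR 1))) -> 0
  row 24 [11000]: ((0 IMPLIES (NOT 0 IMPLIES 1)) XOR ((1 OR 1) IMPLIES (1 OR 0))) -> 0
  row 25 [11001]: ((0 IMPLIES (NOT 0 IMPLIES 1)) XOR ((1 OR 1) IMPLIES (1 OR 1))) -> 0
  row 26 [11010]: ((1 IMPLIES (NOT 0 IMPLIES 1)) XOR ((1 OR 1) IMPLIES (1 OR 0))) -> 0
  row 27 [11011]: ((1 IMPLIES (NOT 0 IMPLIES 1)) XOR ((1 OR 1) IMPLIES (1 OR 1))) -> 0
  row 28 [11100]: ((0 IMPLIES (NOT 1 IMPLIES 1)) XOR ((1 OR 1) IMPLIES (1 OR 0))) -> 0
  row 29 [11101]: ((0 IMPLIES (NOT 1 IMPLIES 1)) XOR ((1 OR 1) IMPLIES (1 OR 1))) -> 0
  row 30 [11110]: ((1 IMPLIES (NOT 1 IMPLIES 1)) XOR ((1 OR 1) IMPLIES (1 OR 0))) -> 0
  row 31 [11111]: ((1 IMPLIES (NOT 1 IMPLIES 1)) XOR ((1 OR 1) IMPLIES (1 OR 1))) -> 0
Full result column, 8 rows per line (x1,x2 fixed per line; x3,x4,x5 runs 000..111 left to right):
  rows 0-7 [x1,x2=00]: 00110000  (ones: 2)
  rows 8-15 [x1,x2=01]: 00000000  (ones: 0)
  rows 16-23 [x1,x2=10]: 00110000  (ones: 2)
  rows 24-31 [x1,x2=11]: 00000000  (ones: 0)
Count of 1-rows = 2+0+2+0 = 4

4


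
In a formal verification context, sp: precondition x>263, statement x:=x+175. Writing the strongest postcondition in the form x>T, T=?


Formula: sp(P, x:=E) = exists old_x. (x = E[old_x/x]) AND P[old_x/x] (old_x is the value of x before the assignment; eliminate old_x by solving x = E[old_x/x] for old_x)
Step 1: Precondition P: x>263, i.e. old_x > 263
Step 2: Assignment gives x = old_x + 175, so old_x = x - 175
Step 3: Substitute into P: x - 175 > 263
Step 4: Simplify: x > 263+175 = 438

438


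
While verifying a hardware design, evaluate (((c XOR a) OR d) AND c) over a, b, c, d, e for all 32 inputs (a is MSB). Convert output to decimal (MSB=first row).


Formula: (((c XOR a) OR d) AND c) over a, b, c, d, e (32 rows)
Evaluate each row (bits = a,b,c,d,e, MSB first):
  row 0 [00000]: (((0 XOR 0) OR 0) AND 0) -> 0
  row 1 [00001]: (((0 XOR 0) OR 0) AND 0) -> 0
  row 2 [00010]: (((0 XOR 0) OR 1) AND 0) -> 0
  row 3 [00011]: (((0 XOR 0) OR 1) AND 0) -> 0
  row 4 [00100]: (((1 XOR 0) OR 0) AND 1) -> 1
  row 5 [00101]: (((1 XOR 0) OR 0) AND 1) -> 1
  row 6 [00110]: (((1 XOR 0) OR 1) AND 1) -> 1
  row 7 [00111]: (((1 XOR 0) OR 1) AND 1) -> 1
  row 8 [01000]: (((0 XOR 0) OR 0) AND 0) -> 0
  row 9 [01001]: (((0 XOR 0) OR 0) AND 0) -> 0
  row 10 [01010]: (((0 XOR 0) OR 1) AND 0) -> 0
  row 11 [01011]: (((0 XOR 0) OR 1) AND 0) -> 0
  row 12 [01100]: (((1 XOR 0) OR 0) AND 1) -> 1
  row 13 [01101]: (((1 XOR 0) OR 0) AND 1) -> 1
  row 14 [01110]: (((1 XOR 0) OR 1) AND 1) -> 1
  row 15 [01111]: (((1 XOR 0) OR 1) AND 1) -> 1
  row 16 [10000]: (((0 XOR 1) OR 0) AND 0) -> 0
  row 17 [10001]: (((0 XOR 1) OR 0) AND 0) -> 0
  row 18 [10010]: (((0 XOR 1) OR 1) AND 0) -> 0
  row 19 [10011]: (((0 XOR 1) OR 1) AND 0) -> 0
  row 20 [10100]: (((1 XOR 1) OR 0) AND 1) -> 0
  row 21 [10101]: (((1 XOR 1) OR 0) AND 1) -> 0
  row 22 [10110]: (((1 XOR 1) OR 1) AND 1) -> 1
  row 23 [10111]: (((1 XOR 1) OR 1) AND 1) -> 1
  row 24 [11000]: (((0 XOR 1) OR 0) AND 0) -> 0
  row 25 [11001]: (((0 XOR 1) OR 0) AND 0) -> 0
  row 26 [11010]: (((0 XOR 1) OR 1) AND 0) -> 0
  row 27 [11011]: (((0 XOR 1) OR 1) AND 0) -> 0
  row 28 [11100]: (((1 XOR 1) OR 0) AND 1) -> 0
  row 29 [11101]: (((1 XOR 1) OR 0) AND 1) -> 0
  row 30 [11110]: (((1 XOR 1) OR 1) AND 1) -> 1
  row 31 [11111]: (((1 XOR 1) OR 1) AND 1) -> 1
Full result column, 4 rows per line (a,b,c fixed per line; d,e runs 00..11 left to right):
  rows 0-3 [a,b,c=000]: 0000  = hex 0
  rows 4-7 [a,b,c=001]: 1111  = hex F
  rows 8-11 [a,b,c=010]: 0000  = hex 0
  rows 12-15 [a,b,c=011]: 1111  = hex F
  rows 16-19 [a,b,c=100]: 0000  = hex 0
  rows 20-23 [a,b,c=101]: 0011  = hex 3
  rows 24-27 [a,b,c=110]: 0000  = hex 0
  rows 28-31 [a,b,c=111]: 0011  = hex 3
Output column (row 0 .. row 31) = 00001111000011110000001100000011
Output column grouped in 4s = 0000 1111 0000 1111 0000 0011 0000 0011 = 0x0F0F0303
Convert to decimal digit by digit (value = value*16 + digit):
  0 -> 0
  0*16 + 15 (F) = 15
  15*16 + 0 = 240
  240*16 + 15 (F) = 3855
  3855*16 + 0 = 61680
  61680*16 + 3 = 986883
  986883*16 + 0 = 15790128
  15790128*16 + 3 = 252642051
Decimal = 252642051

252642051


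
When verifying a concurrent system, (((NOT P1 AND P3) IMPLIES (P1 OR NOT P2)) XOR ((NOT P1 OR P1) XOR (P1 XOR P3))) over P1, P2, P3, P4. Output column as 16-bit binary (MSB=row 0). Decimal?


Formula: (((NOT P1 AND P3) IMPLIES (P1 OR NOT P2)) XOR ((NOT P1 OR P1) XOR (P1 XOR P3))) over P1, P2, P3, P4 (16 rows)
Evaluate each row (bits = P1,P2,P3,P4, MSB first):
  row 0 [0000]: (((NOT 0 AND 0) IMPLIES (0 OR NOT 0)) XOR ((NOT 0 OR 0) XOR (0 XOR 0))) -> 0
  row 1 [0001]: (((NOT 0 AND 0) IMPLIES (0 OR NOT 0)) XOR ((NOT 0 OR 0) XOR (0 XOR 0))) -> 0
  row 2 [0010]: (((NOT 0 AND 1) IMPLIES (0 OR NOT 0)) XOR ((NOT 0 OR 0) XOR (0 XOR 1))) -> 1
  row 3 [0011]: (((NOT 0 AND 1) IMPLIES (0 OR NOT 0)) XOR ((NOT 0 OR 0) XOR (0 XOR 1))) -> 1
  row 4 [0100]: (((NOT 0 AND 0) IMPLIES (0 OR NOT 1)) XOR ((NOT 0 OR 0) XOR (0 XOR 0))) -> 0
  row 5 [0101]: (((NOT 0 AND 0) IMPLIES (0 OR NOT 1)) XOR ((NOT 0 OR 0) XOR (0 XOR 0))) -> 0
  row 6 [0110]: (((NOT 0 AND 1) IMPLIES (0 OR NOT 1)) XOR ((NOT 0 OR 0) XOR (0 XOR 1))) -> 0
  row 7 [0111]: (((NOT 0 AND 1) IMPLIES (0 OR NOT 1)) XOR ((NOT 0 OR 0) XOR (0 XOR 1))) -> 0
  row 8 [1000]: (((NOT 1 AND 0) IMPLIES (1 OR NOT 0)) XOR ((NOT 1 OR 1) XOR (1 XOR 0))) -> 1
  row 9 [1001]: (((NOT 1 AND 0) IMPLIES (1 OR NOT 0)) XOR ((NOT 1 OR 1) XOR (1 XOR 0))) -> 1
  row 10 [1010]: (((NOT 1 AND 1) IMPLIES (1 OR NOT 0)) XOR ((NOT 1 OR 1) XOR (1 XOR 1))) -> 0
  row 11 [1011]: (((NOT 1 AND 1) IMPLIES (1 OR NOT 0)) XOR ((NOT 1 OR 1) XOR (1 XOR 1))) -> 0
  row 12 [1100]: (((NOT 1 AND 0) IMPLIES (1 OR NOT 1)) XOR ((NOT 1 OR 1) XOR (1 XOR 0))) -> 1
  row 13 [1101]: (((NOT 1 AND 0) IMPLIES (1 OR NOT 1)) XOR ((NOT 1 OR 1) XOR (1 XOR 0))) -> 1
  row 14 [1110]: (((NOT 1 AND 1) IMPLIES (1 OR NOT 1)) XOR ((NOT 1 OR 1) XOR (1 XOR 1))) -> 0
  row 15 [1111]: (((NOT 1 AND 1) IMPLIES (1 OR NOT 1)) XOR ((NOT 1 OR 1) XOR (1 XOR 1))) -> 0
Full result column, 4 rows per line (P1,P2 fixed per line; P3,P4 runs 00..11 left to right):
  rows 0-3 [P1,P2=00]: 0011  = hex 3
  rows 4-7 [P1,P2=01]: 0000  = hex 0
  rows 8-11 [P1,P2=10]: 1100  = hex C
  rows 12-15 [P1,P2=11]: 1100  = hex C
Output column (row 0 .. row 15) = 0011000011001100
Output column grouped in 4s = 0011 0000 1100 1100 = 0x30CC
Convert to decimal digit by digit (value = value*16 + digit):
  3 -> 3
  3*16 + 0 = 48
  48*16 + 12 (C) = 780
  780*16 + 12 (C) = 12492
Decimal = 12492

12492


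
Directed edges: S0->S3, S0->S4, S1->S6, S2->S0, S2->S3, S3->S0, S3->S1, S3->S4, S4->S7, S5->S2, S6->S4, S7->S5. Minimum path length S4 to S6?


BFS layer-by-layer from S4:
  dist 0: {S4}
  dist 1: {S7}
  dist 2: {S5}
  dist 3: {S2}
  dist 4: {S0, S3}
  dist 5: {S1}
  dist 6: {S6}
  -> S6 reached at distance 6
Shortest path length = 6

6


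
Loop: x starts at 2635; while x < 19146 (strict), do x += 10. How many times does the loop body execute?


Step 1: x goes from 2635 toward 19146 by 10; the body runs while x<19146, so iterations = ceil((bound-start)/step)
Step 2: Distance=16511
Step 3: ceil(16511/10)=1652

1652


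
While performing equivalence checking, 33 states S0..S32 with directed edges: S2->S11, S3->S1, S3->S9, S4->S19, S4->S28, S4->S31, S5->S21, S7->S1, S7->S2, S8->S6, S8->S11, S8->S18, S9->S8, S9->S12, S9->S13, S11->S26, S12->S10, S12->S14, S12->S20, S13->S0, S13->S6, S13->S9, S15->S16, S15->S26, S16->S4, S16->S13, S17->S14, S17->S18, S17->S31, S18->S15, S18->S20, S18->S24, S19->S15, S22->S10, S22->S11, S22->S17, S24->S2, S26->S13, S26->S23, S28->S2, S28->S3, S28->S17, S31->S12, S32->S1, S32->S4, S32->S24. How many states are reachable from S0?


BFS from S0:
  layer 0: {S0}
Reachable set: {S0}
Count = 1

1


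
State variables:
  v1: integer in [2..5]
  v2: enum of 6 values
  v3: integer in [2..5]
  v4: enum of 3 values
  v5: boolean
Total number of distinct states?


State space = product of domain sizes of all variables.
Domain sizes:
  v1 (integer in [2..5]): 4
  v2 (enum of 6 values): 6
  v3 (integer in [2..5]): 4
  v4 (enum of 3 values): 3
  v5 (boolean): 2
Product = 4 * 6 * 4 * 3 * 2 = 576

576


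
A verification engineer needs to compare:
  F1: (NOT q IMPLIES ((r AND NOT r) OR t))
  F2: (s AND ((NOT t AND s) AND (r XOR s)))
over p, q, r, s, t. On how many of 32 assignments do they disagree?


F1 = (NOT q IMPLIES ((r AND NOT r) OR t))
F2 = (s AND ((NOT t AND s) AND (r XOR s)))
Evaluate both on each of 32 rows (bits = p,q,r,s,t):
  row 0 [00000]: F1=0 F2=0 -> 0
  row 1 [00001]: F1=1 F2=0 (differ) -> 1
  row 2 [00010]: F1=0 F2=1 (differ) -> 1
  row 3 [00011]: F1=1 F2=0 (differ) -> 1
  row 4 [00100]: F1=0 F2=0 -> 0
  row 5 [00101]: F1=1 F2=0 (differ) -> 1
  row 6 [00110]: F1=0 F2=0 -> 0
  row 7 [00111]: F1=1 F2=0 (differ) -> 1
  row 8 [01000]: F1=1 F2=0 (differ) -> 1
  row 9 [01001]: F1=1 F2=0 (differ) -> 1
  row 10 [01010]: F1=1 F2=1 -> 0
  row 11 [01011]: F1=1 F2=0 (differ) -> 1
  row 12 [01100]: F1=1 F2=0 (differ) -> 1
  row 13 [01101]: F1=1 F2=0 (differ) -> 1
  row 14 [01110]: F1=1 F2=0 (differ) -> 1
  row 15 [01111]: F1=1 F2=0 (differ) -> 1
  row 16 [10000]: F1=0 F2=0 -> 0
  row 17 [10001]: F1=1 F2=0 (differ) -> 1
  row 18 [10010]: F1=0 F2=1 (differ) -> 1
  row 19 [10011]: F1=1 F2=0 (differ) -> 1
  row 20 [10100]: F1=0 F2=0 -> 0
  row 21 [10101]: F1=1 F2=0 (differ) -> 1
  row 22 [10110]: F1=0 F2=0 -> 0
  row 23 [10111]: F1=1 F2=0 (differ) -> 1
  row 24 [11000]: F1=1 F2=0 (differ) -> 1
  row 25 [11001]: F1=1 F2=0 (differ) -> 1
  row 26 [11010]: F1=1 F2=1 -> 0
  row 27 [11011]: F1=1 F2=0 (differ) -> 1
  row 28 [11100]: F1=1 F2=0 (differ) -> 1
  row 29 [11101]: F1=1 F2=0 (differ) -> 1
  row 30 [11110]: F1=1 F2=0 (differ) -> 1
  row 31 [11111]: F1=1 F2=0 (differ) -> 1
Full result column, 8 rows per line (p,q fixed per line; r,s,t runs 000..111 left to right):
  rows 0-7 [p,q=00]: 01110101  (ones: 5)
  rows 8-15 [p,q=01]: 11011111  (ones: 7)
  rows 16-23 [p,q=10]: 01110101  (ones: 5)
  rows 24-31 [p,q=11]: 11011111  (ones: 7)
Disagreements = 5+7+5+7 = 24

24


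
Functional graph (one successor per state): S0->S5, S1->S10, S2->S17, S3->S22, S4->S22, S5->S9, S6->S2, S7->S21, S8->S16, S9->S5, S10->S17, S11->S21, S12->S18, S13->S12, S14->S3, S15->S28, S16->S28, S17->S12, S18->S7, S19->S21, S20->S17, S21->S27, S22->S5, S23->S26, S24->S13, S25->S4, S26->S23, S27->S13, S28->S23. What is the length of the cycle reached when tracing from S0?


Trace from S0 until a state repeats:
  S0 -> S5 -> S9 -> S5
S5 first seen at step 1, revisited at step 3.
Cycle length = 3 - 1 = 2

2


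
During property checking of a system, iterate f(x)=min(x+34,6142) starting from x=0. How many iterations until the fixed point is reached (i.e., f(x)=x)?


Step 1: x=0, cap=6142, increment=34
Step 2: x grows by 34 each step until capped at 6142; fixed point is x=6142
Step 3: iterations = ceil(6142/34) = 181

181


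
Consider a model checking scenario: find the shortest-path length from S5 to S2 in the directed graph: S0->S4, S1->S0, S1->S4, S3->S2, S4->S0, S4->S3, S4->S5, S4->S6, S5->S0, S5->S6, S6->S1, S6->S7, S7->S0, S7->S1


BFS layer-by-layer from S5:
  dist 0: {S5}
  dist 1: {S0, S6}
  dist 2: {S1, S4, S7}
  dist 3: {S3}
  dist 4: {S2}
  -> S2 reached at distance 4
Shortest path length = 4

4


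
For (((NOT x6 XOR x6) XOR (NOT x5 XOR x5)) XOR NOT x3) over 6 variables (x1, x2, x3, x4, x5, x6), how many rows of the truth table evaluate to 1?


Formula: (((NOT x6 XOR x6) XOR (NOT x5 XOR x5)) XOR NOT x3) over 6 vars (64 rows)
Evaluate each row (x1, x2, x3, x4, x5, x6 as bits, MSB first):
  row 0 [000000]: (((NOT 0 XOR 0) XOR (NOT 0 XOR 0)) XOR NOT 0) -> 1
  row 1 [000001]: (((NOT 1 XOR 1) XOR (NOT 0 XOR 0)) XOR NOT 0) -> 1
  row 2 [000010]: (((NOT 0 XOR 0) XOR (NOT 1 XOR 1)) XOR NOT 0) -> 1
  row 3 [000011]: (((NOT 1 XOR 1) XOR (NOT 1 XOR 1)) XOR NOT 0) -> 1
  row 4 [000100]: (((NOT 0 XOR 0) XOR (NOT 0 XOR 0)) XOR NOT 0) -> 1
  (every remaining row is evaluated the same way; all 64 results are listed next)
Full result column, 8 rows per line (x1,x2,x3 fixed per line; x4,x5,x6 runs 000..111 left to right):
  rows 0-7 [x1,x2,x3=000]: 11111111  (ones: 8)
  rows 8-15 [x1,x2,x3=001]: 00000000  (ones: 0)
  rows 16-23 [x1,x2,x3=010]: 11111111  (ones: 8)
  rows 24-31 [x1,x2,x3=011]: 00000000  (ones: 0)
  rows 32-39 [x1,x2,x3=100]: 11111111  (ones: 8)
  rows 40-47 [x1,x2,x3=101]: 00000000  (ones: 0)
  rows 48-55 [x1,x2,x3=110]: 11111111  (ones: 8)
  rows 56-63 [x1,x2,x3=111]: 00000000  (ones: 0)
Count of 1-rows = 8+0+8+0+8+0+8+0 = 32

32


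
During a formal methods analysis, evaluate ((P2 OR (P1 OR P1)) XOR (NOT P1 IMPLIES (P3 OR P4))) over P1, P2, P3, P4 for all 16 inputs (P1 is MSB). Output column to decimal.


Formula: ((P2 OR (P1 OR P1)) XOR (NOT P1 IMPLIES (P3 OR P4))) over P1, P2, P3, P4 (16 rows)
Evaluate each row (bits = P1,P2,P3,P4, MSB first):
  row 0 [0000]: ((0 OR (0 OR 0)) XOR (NOT 0 IMPLIES (0 OR 0))) -> 0
  row 1 [0001]: ((0 OR (0 OR 0)) XOR (NOT 0 IMPLIES (0 OR 1))) -> 1
  row 2 [0010]: ((0 OR (0 OR 0)) XOR (NOT 0 IMPLIES (1 OR 0))) -> 1
  row 3 [0011]: ((0 OR (0 OR 0)) XOR (NOT 0 IMPLIES (1 OR 1))) -> 1
  row 4 [0100]: ((1 OR (0 OR 0)) XOR (NOT 0 IMPLIES (0 OR 0))) -> 1
  row 5 [0101]: ((1 OR (0 OR 0)) XOR (NOT 0 IMPLIES (0 OR 1))) -> 0
  row 6 [0110]: ((1 OR (0 OR 0)) XOR (NOT 0 IMPLIES (1 OR 0))) -> 0
  row 7 [0111]: ((1 OR (0 OR 0)) XOR (NOT 0 IMPLIES (1 OR 1))) -> 0
  row 8 [1000]: ((0 OR (1 OR 1)) XOR (NOT 1 IMPLIES (0 OR 0))) -> 0
  row 9 [1001]: ((0 OR (1 OR 1)) XOR (NOT 1 IMPLIES (0 OR 1))) -> 0
  row 10 [1010]: ((0 OR (1 OR 1)) XOR (NOT 1 IMPLIES (1 OR 0))) -> 0
  row 11 [1011]: ((0 OR (1 OR 1)) XOR (NOT 1 IMPLIES (1 OR 1))) -> 0
  row 12 [1100]: ((1 OR (1 OR 1)) XOR (NOT 1 IMPLIES (0 OR 0))) -> 0
  row 13 [1101]: ((1 OR (1 OR 1)) XOR (NOT 1 IMPLIES (0 OR 1))) -> 0
  row 14 [1110]: ((1 OR (1 OR 1)) XOR (NOT 1 IMPLIES (1 OR 0))) -> 0
  row 15 [1111]: ((1 OR (1 OR 1)) XOR (NOT 1 IMPLIES (1 OR 1))) -> 0
Full result column, 4 rows per line (P1,P2 fixed per line; P3,P4 runs 00..11 left to right):
  rows 0-3 [P1,P2=00]: 0111  = hex 7
  rows 4-7 [P1,P2=01]: 1000  = hex 8
  rows 8-11 [P1,P2=10]: 0000  = hex 0
  rows 12-15 [P1,P2=11]: 0000  = hex 0
Output column (row 0 .. row 15) = 0111100000000000
Output column grouped in 4s = 0111 1000 0000 0000 = 0x7800
Convert to decimal digit by digit (value = value*16 + digit):
  7 -> 7
  7*16 + 8 = 120
  120*16 + 0 = 1920
  1920*16 + 0 = 30720
Decimal = 30720

30720


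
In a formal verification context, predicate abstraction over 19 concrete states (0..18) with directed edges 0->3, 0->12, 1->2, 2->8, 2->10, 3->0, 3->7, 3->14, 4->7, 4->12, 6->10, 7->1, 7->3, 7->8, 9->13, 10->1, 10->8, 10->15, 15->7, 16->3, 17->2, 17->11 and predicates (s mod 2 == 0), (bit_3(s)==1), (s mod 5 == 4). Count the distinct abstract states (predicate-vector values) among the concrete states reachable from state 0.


BFS from 0:
Concrete reachable: {0, 1, 2, 3, 7, 8, 10, 12, 14, 15}
Abstract via predicates (s mod 2 == 0), (bit_3(s)==1), (s mod 5 == 4):
  (0,0,0) <- {1, 3, 7}
  (0,1,0) <- {15}
  (1,0,0) <- {0, 2}
  (1,1,0) <- {8, 10, 12}
  (1,1,1) <- {14}
Distinct abstract states = 5

5


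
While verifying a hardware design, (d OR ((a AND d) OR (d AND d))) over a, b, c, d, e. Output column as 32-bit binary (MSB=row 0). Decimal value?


Formula: (d OR ((a AND d) OR (d AND d))) over a, b, c, d, e (32 rows)
Evaluate each row (bits = a,b,c,d,e, MSB first):
  row 0 [00000]: (0 OR ((0 AND 0) OR (0 AND 0))) -> 0
  row 1 [00001]: (0 OR ((0 AND 0) OR (0 AND 0))) -> 0
  row 2 [00010]: (1 OR ((0 AND 1) OR (1 AND 1))) -> 1
  row 3 [00011]: (1 OR ((0 AND 1) OR (1 AND 1))) -> 1
  row 4 [00100]: (0 OR ((0 AND 0) OR (0 AND 0))) -> 0
  row 5 [00101]: (0 OR ((0 AND 0) OR (0 AND 0))) -> 0
  row 6 [00110]: (1 OR ((0 AND 1) OR (1 AND 1))) -> 1
  row 7 [00111]: (1 OR ((0 AND 1) OR (1 AND 1))) -> 1
  row 8 [01000]: (0 OR ((0 AND 0) OR (0 AND 0))) -> 0
  row 9 [01001]: (0 OR ((0 AND 0) OR (0 AND 0))) -> 0
  row 10 [01010]: (1 OR ((0 AND 1) OR (1 AND 1))) -> 1
  row 11 [01011]: (1 OR ((0 AND 1) OR (1 AND 1))) -> 1
  row 12 [01100]: (0 OR ((0 AND 0) OR (0 AND 0))) -> 0
  row 13 [01101]: (0 OR ((0 AND 0) OR (0 AND 0))) -> 0
  row 14 [01110]: (1 OR ((0 AND 1) OR (1 AND 1))) -> 1
  row 15 [01111]: (1 OR ((0 AND 1) OR (1 AND 1))) -> 1
  row 16 [10000]: (0 OR ((1 AND 0) OR (0 AND 0))) -> 0
  row 17 [10001]: (0 OR ((1 AND 0) OR (0 AND 0))) -> 0
  row 18 [10010]: (1 OR ((1 AND 1) OR (1 AND 1))) -> 1
  row 19 [10011]: (1 OR ((1 AND 1) OR (1 AND 1))) -> 1
  row 20 [10100]: (0 OR ((1 AND 0) OR (0 AND 0))) -> 0
  row 21 [10101]: (0 OR ((1 AND 0) OR (0 AND 0))) -> 0
  row 22 [10110]: (1 OR ((1 AND 1) OR (1 AND 1))) -> 1
  row 23 [10111]: (1 OR ((1 AND 1) OR (1 AND 1))) -> 1
  row 24 [11000]: (0 OR ((1 AND 0) OR (0 AND 0))) -> 0
  row 25 [11001]: (0 OR ((1 AND 0) OR (0 AND 0))) -> 0
  row 26 [11010]: (1 OR ((1 AND 1) OR (1 AND 1))) -> 1
  row 27 [11011]: (1 OR ((1 AND 1) OR (1 AND 1))) -> 1
  row 28 [11100]: (0 OR ((1 AND 0) OR (0 AND 0))) -> 0
  row 29 [11101]: (0 OR ((1 AND 0) OR (0 AND 0))) -> 0
  row 30 [11110]: (1 OR ((1 AND 1) OR (1 AND 1))) -> 1
  row 31 [11111]: (1 OR ((1 AND 1) OR (1 AND 1))) -> 1
Full result column, 4 rows per line (a,b,c fixed per line; d,e runs 00..11 left to right):
  rows 0-3 [a,b,c=000]: 0011  = hex 3
  rows 4-7 [a,b,c=001]: 0011  = hex 3
  rows 8-11 [a,b,c=010]: 0011  = hex 3
  rows 12-15 [a,b,c=011]: 0011  = hex 3
  rows 16-19 [a,b,c=100]: 0011  = hex 3
  rows 20-23 [a,b,c=101]: 0011  = hex 3
  rows 24-27 [a,b,c=110]: 0011  = hex 3
  rows 28-31 [a,b,c=111]: 0011  = hex 3
Output column (row 0 .. row 31) = 00110011001100110011001100110011
Output column grouped in 4s = 0011 0011 0011 0011 0011 0011 0011 0011 = 0x33333333
Convert to decimal digit by digit (value = value*16 + digit):
  3 -> 3
  3*16 + 3 = 51
  51*16 + 3 = 819
  819*16 + 3 = 13107
  13107*16 + 3 = 209715
  209715*16 + 3 = 3355443
  3355443*16 + 3 = 53687091
  53687091*16 + 3 = 858993459
Decimal = 858993459

858993459


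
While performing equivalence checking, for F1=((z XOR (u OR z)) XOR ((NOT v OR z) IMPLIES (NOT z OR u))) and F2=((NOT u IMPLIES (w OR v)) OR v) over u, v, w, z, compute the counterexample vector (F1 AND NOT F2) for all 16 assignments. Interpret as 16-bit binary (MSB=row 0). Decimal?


F1 = ((z XOR (u OR z)) XOR ((NOT v OR z) IMPLIES (NOT z OR u)))
F2 = ((NOT u IMPLIES (w OR v)) OR v)
Counterexample to F1=>F2 is where F1=1 and F2=0.
Evaluate each row (bits = u,v,w,z, MSB first):
  row 0 [0000]: F1=1 F2=0 -> F1&~F2 -> 1
  row 1 [0001]: F1=0 F2=0 -> F1&~F2 -> 0
  row 2 [0010]: F1=1 F2=1 -> F1&~F2 -> 0
  row 3 [0011]: F1=0 F2=1 -> F1&~F2 -> 0
  row 4 [0100]: F1=1 F2=1 -> F1&~F2 -> 0
  row 5 [0101]: F1=0 F2=1 -> F1&~F2 -> 0
  row 6 [0110]: F1=1 F2=1 -> F1&~F2 -> 0
  row 7 [0111]: F1=0 F2=1 -> F1&~F2 -> 0
  row 8 [1000]: F1=0 F2=1 -> F1&~F2 -> 0
  row 9 [1001]: F1=1 F2=1 -> F1&~F2 -> 0
  row 10 [1010]: F1=0 F2=1 -> F1&~F2 -> 0
  row 11 [1011]: F1=1 F2=1 -> F1&~F2 -> 0
  row 12 [1100]: F1=0 F2=1 -> F1&~F2 -> 0
  row 13 [1101]: F1=1 F2=1 -> F1&~F2 -> 0
  row 14 [1110]: F1=0 F2=1 -> F1&~F2 -> 0
  row 15 [1111]: F1=1 F2=1 -> F1&~F2 -> 0
Full result column, 4 rows per line (u,v fixed per line; w,z runs 00..11 left to right):
  rows 0-3 [u,v=00]: 1000  = hex 8
  rows 4-7 [u,v=01]: 0000  = hex 0
  rows 8-11 [u,v=10]: 0000  = hex 0
  rows 12-15 [u,v=11]: 0000  = hex 0
Counterexample vector (row 0 .. row 15) = 1000000000000000
Output column grouped in 4s = 1000 0000 0000 0000 = 0x8000
Convert to decimal digit by digit (value = value*16 + digit):
  8 -> 8
  8*16 + 0 = 128
  128*16 + 0 = 2048
  2048*16 + 0 = 32768
Decimal = 32768

32768


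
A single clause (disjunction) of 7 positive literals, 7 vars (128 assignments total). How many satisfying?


Step 1: Total=2^7=128
Step 2: Unsat when all 7 false: 2^0=1
Step 3: Sat=128-1=127

127


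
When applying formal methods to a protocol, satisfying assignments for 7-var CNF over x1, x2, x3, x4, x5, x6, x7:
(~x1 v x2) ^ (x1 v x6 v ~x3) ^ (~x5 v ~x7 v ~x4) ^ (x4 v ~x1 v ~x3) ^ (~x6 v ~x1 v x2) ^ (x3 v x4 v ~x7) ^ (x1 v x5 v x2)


CNF with 7 clauses over 7 vars (128 assignments).
An assignment satisfies CNF iff every clause has >=1 true literal.
Check each row (bits = x1,x2,x3,x4,x5,x6,x7; clause T/F shown):
  row 0 [0000000]: clauses=TTTTTTF -> 0
  row 1 [0000001]: clauses=TTTTTFF -> 0
  row 2 [0000010]: clauses=TTTTTTF -> 0
  row 3 [0000011]: clauses=TTTTTFF -> 0
  row 4 [0000100]: clauses=TTTTTTT -> 1
  (every remaining row is evaluated the same way; all 128 results are listed next)
Full result column, 8 rows per line (x1,x2,x3,x4 fixed per line; x5,x6,x7 runs 000..111 left to right):
  rows 0-7 [x1,x2,x3,x4=0000]: 00001010  (ones: 2)
  rows 8-15 [x1,x2,x3,x4=0001]: 00001010  (ones: 2)
  rows 16-23 [x1,x2,x3,x4=0010]: 00000011  (ones: 2)
  rows 24-31 [x1,x2,x3,x4=0011]: 00000010  (ones: 1)
  rows 32-39 [x1,x2,x3,x4=0100]: 10101010  (ones: 4)
  rows 40-47 [x1,x2,x3,x4=0101]: 11111010  (ones: 6)
  rows 48-55 [x1,x2,x3,x4=0110]: 00110011  (ones: 4)
  rows 56-63 [x1,x2,x3,x4=0111]: 00110010  (ones: 3)
  rows 64-71 [x1,x2,x3,x4=1000]: 00000000  (ones: 0)
  rows 72-79 [x1,x2,x3,x4=1001]: 00000000  (ones: 0)
  rows 80-87 [x1,x2,x3,x4=1010]: 00000000  (ones: 0)
  rows 88-95 [x1,x2,x3,x4=1011]: 00000000  (ones: 0)
  rows 96-103 [x1,x2,x3,x4=1100]: 10101010  (ones: 4)
  rows 104-111 [x1,x2,x3,x4=1101]: 11111010  (ones: 6)
  rows 112-119 [x1,x2,x3,x4=1110]: 00000000  (ones: 0)
  rows 120-127 [x1,x2,x3,x4=1111]: 11111010  (ones: 6)
Satisfying assignments = 2+2+2+1+4+6+4+3+0+0+0+0+4+6+0+6 = 40

40


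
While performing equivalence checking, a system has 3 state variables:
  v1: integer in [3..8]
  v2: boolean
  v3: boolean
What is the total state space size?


State space = product of domain sizes of all variables.
Domain sizes:
  v1 (integer in [3..8]): 6
  v2 (boolean): 2
  v3 (boolean): 2
Product = 6 * 2 * 2 = 24

24


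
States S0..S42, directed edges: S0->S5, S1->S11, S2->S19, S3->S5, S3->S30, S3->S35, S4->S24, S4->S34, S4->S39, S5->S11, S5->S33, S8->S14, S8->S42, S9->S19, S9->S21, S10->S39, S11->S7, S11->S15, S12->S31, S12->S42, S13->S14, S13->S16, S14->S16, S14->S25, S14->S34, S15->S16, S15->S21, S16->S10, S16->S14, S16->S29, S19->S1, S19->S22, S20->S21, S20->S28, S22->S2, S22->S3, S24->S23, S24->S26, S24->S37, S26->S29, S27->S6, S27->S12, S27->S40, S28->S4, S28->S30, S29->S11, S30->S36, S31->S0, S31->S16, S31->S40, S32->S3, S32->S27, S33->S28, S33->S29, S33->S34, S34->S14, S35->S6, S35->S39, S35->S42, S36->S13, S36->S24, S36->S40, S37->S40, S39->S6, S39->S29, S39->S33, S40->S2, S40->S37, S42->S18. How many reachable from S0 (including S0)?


BFS from S0:
  layer 0: {S0}
  layer 1: {S5}
  layer 2: {S11, S33}
  layer 3: {S7, S15, S28, S29, S34}
  layer 4: {S4, S14, S16, S21, S30}
  layer 5: {S10, S24, S25, S36, S39}
  layer 6: {S6, S13, S23, S26, S37, S40}
  layer 7: {S2}
  layer 8: {S19}
  layer 9: {S1, S22}
  layer 10: {S3}
  layer 11: {S35}
  layer 12: {S42}
  layer 13: {S18}
Reachable set: {S0, S1, S2, S3, S4, S5, S6, S7, S10, S11, S13, S14, S15, S16, S18, S19, S21, S22, S23, S24, S25, S26, S28, S29, S30, S33, S34, S35, S36, S37, S39, S40, S42}
Count = 33

33


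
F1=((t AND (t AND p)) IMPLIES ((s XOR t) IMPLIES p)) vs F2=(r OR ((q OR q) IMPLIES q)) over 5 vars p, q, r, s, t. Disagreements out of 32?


F1 = ((t AND (t AND p)) IMPLIES ((s XOR t) IMPLIES p))
F2 = (r OR ((q OR q) IMPLIES q))
Evaluate both on each of 32 rows (bits = p,q,r,s,t):
  row 0 [00000]: F1=1 F2=1 -> 0
  row 1 [00001]: F1=1 F2=1 -> 0
  row 2 [00010]: F1=1 F2=1 -> 0
  row 3 [00011]: F1=1 F2=1 -> 0
  row 4 [00100]: F1=1 F2=1 -> 0
  row 5 [00101]: F1=1 F2=1 -> 0
  row 6 [00110]: F1=1 F2=1 -> 0
  row 7 [00111]: F1=1 F2=1 -> 0
  row 8 [01000]: F1=1 F2=1 -> 0
  row 9 [01001]: F1=1 F2=1 -> 0
  row 10 [01010]: F1=1 F2=1 -> 0
  row 11 [01011]: F1=1 F2=1 -> 0
  row 12 [01100]: F1=1 F2=1 -> 0
  row 13 [01101]: F1=1 F2=1 -> 0
  row 14 [01110]: F1=1 F2=1 -> 0
  row 15 [01111]: F1=1 F2=1 -> 0
  row 16 [10000]: F1=1 F2=1 -> 0
  row 17 [10001]: F1=1 F2=1 -> 0
  row 18 [10010]: F1=1 F2=1 -> 0
  row 19 [10011]: F1=1 F2=1 -> 0
  row 20 [10100]: F1=1 F2=1 -> 0
  row 21 [10101]: F1=1 F2=1 -> 0
  row 22 [10110]: F1=1 F2=1 -> 0
  row 23 [10111]: F1=1 F2=1 -> 0
  row 24 [11000]: F1=1 F2=1 -> 0
  row 25 [11001]: F1=1 F2=1 -> 0
  row 26 [11010]: F1=1 F2=1 -> 0
  row 27 [11011]: F1=1 F2=1 -> 0
  row 28 [11100]: F1=1 F2=1 -> 0
  row 29 [11101]: F1=1 F2=1 -> 0
  row 30 [11110]: F1=1 F2=1 -> 0
  row 31 [11111]: F1=1 F2=1 -> 0
Full result column, 8 rows per line (p,q fixed per line; r,s,t runs 000..111 left to right):
  rows 0-7 [p,q=00]: 00000000  (ones: 0)
  rows 8-15 [p,q=01]: 00000000  (ones: 0)
  rows 16-23 [p,q=10]: 00000000  (ones: 0)
  rows 24-31 [p,q=11]: 00000000  (ones: 0)
Disagreements = 0+0+0+0 = 0

0


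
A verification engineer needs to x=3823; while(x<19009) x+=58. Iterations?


Step 1: x goes from 3823 toward 19009 by 58; the body runs while x<19009, so iterations = ceil((bound-start)/step)
Step 2: Distance=15186
Step 3: ceil(15186/58)=262

262


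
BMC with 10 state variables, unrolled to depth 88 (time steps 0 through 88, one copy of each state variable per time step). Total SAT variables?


BMC unrolls to depth k, creating one copy of each state var for steps 0..k.
Step count = 88 + 1 = 89 (steps 0 through 88)
Vars per step = 10
Total = 10 * 89 = 890

890


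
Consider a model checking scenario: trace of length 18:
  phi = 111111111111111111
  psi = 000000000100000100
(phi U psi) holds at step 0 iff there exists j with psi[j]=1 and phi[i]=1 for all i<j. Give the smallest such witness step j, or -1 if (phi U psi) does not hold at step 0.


(phi U psi) at 0: need smallest j with psi[j]=1 and phi[i]=1 for all i in [0,j).
Scan from step 0:
  step 0: phi=1, psi=0 -> continue
  step 1: phi=1, psi=0 -> continue
  step 2: phi=1, psi=0 -> continue
  step 3: phi=1, psi=0 -> continue
  step 9: psi=1 and phi held for [0,9) -> witness found
Witness step = 9

9


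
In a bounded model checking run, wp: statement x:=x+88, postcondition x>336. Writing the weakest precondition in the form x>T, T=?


Formula: wp(x:=E, P) = P[E/x] (substitute E for x in postcondition)
Step 1: Postcondition: x>336
Step 2: Substitute x+88 for x: x+88>336
Step 3: Solve for x: x > 336-88 = 248

248


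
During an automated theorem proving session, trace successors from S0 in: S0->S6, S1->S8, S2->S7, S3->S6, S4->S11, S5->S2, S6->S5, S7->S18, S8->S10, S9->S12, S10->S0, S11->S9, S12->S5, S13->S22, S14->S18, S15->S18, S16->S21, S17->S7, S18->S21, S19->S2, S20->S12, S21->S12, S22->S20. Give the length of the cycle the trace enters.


Trace from S0 until a state repeats:
  S0 -> S6 -> S5 -> S2 -> S7 -> S18 -> S21 -> S12 -> S5
S5 first seen at step 2, revisited at step 8.
Cycle length = 8 - 2 = 6

6


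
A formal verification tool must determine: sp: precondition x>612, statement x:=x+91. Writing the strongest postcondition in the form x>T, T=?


Formula: sp(P, x:=E) = exists old_x. (x = E[old_x/x]) AND P[old_x/x] (old_x is the value of x before the assignment; eliminate old_x by solving x = E[old_x/x] for old_x)
Step 1: Precondition P: x>612, i.e. old_x > 612
Step 2: Assignment gives x = old_x + 91, so old_x = x - 91
Step 3: Substitute into P: x - 91 > 612
Step 4: Simplify: x > 612+91 = 703

703


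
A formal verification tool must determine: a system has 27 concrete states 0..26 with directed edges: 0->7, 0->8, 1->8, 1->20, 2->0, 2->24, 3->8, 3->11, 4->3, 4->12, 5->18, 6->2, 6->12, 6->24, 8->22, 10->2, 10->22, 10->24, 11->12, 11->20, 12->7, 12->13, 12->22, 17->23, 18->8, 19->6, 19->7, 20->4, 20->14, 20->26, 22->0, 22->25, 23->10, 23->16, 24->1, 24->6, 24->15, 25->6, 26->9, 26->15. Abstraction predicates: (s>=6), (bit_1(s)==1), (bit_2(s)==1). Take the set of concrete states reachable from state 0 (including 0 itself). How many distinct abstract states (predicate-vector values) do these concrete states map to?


BFS from 0:
Concrete reachable: {0, 1, 2, 3, 4, 6, 7, 8, 9, 11, 12, 13, 14, 15, 20, 22, 24, 25, 26}
Abstract via predicates (s>=6), (bit_1(s)==1), (bit_2(s)==1):
  (0,0,0) <- {0, 1}
  (0,0,1) <- {4}
  (0,1,0) <- {2, 3}
  (1,0,0) <- {8, 9, 24, 25}
  (1,0,1) <- {12, 13, 20}
  (1,1,0) <- {11, 26}
  (1,1,1) <- {6, 7, 14, 15, 22}
Distinct abstract states = 7

7


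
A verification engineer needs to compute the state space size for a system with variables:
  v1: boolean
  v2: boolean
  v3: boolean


State space = product of domain sizes of all variables.
Domain sizes:
  v1 (boolean): 2
  v2 (boolean): 2
  v3 (boolean): 2
Product = 2 * 2 * 2 = 8

8


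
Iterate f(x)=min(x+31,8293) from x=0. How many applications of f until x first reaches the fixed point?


Step 1: x=0, cap=8293, increment=31
Step 2: x grows by 31 each step until capped at 8293; fixed point is x=8293
Step 3: iterations = ceil(8293/31) = 268

268


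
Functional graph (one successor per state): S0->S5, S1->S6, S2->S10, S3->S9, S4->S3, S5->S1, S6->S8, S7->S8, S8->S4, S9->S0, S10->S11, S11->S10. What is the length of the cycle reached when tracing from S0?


Trace from S0 until a state repeats:
  S0 -> S5 -> S1 -> S6 -> S8 -> S4 -> S3 -> S9 -> S0
S0 first seen at step 0, revisited at step 8.
Cycle length = 8 - 0 = 8

8


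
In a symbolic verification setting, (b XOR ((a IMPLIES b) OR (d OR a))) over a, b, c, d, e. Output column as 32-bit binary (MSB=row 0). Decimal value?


Formula: (b XOR ((a IMPLIES b) OR (d OR a))) over a, b, c, d, e (32 rows)
Evaluate each row (bits = a,b,c,d,e, MSB first):
  row 0 [00000]: (0 XOR ((0 IMPLIES 0) OR (0 OR 0))) -> 1
  row 1 [00001]: (0 XOR ((0 IMPLIES 0) OR (0 OR 0))) -> 1
  row 2 [00010]: (0 XOR ((0 IMPLIES 0) OR (1 OR 0))) -> 1
  row 3 [00011]: (0 XOR ((0 IMPLIES 0) OR (1 OR 0))) -> 1
  row 4 [00100]: (0 XOR ((0 IMPLIES 0) OR (0 OR 0))) -> 1
  row 5 [00101]: (0 XOR ((0 IMPLIES 0) OR (0 OR 0))) -> 1
  row 6 [00110]: (0 XOR ((0 IMPLIES 0) OR (1 OR 0))) -> 1
  row 7 [00111]: (0 XOR ((0 IMPLIES 0) OR (1 OR 0))) -> 1
  row 8 [01000]: (1 XOR ((0 IMPLIES 1) OR (0 OR 0))) -> 0
  row 9 [01001]: (1 XOR ((0 IMPLIES 1) OR (0 OR 0))) -> 0
  row 10 [01010]: (1 XOR ((0 IMPLIES 1) OR (1 OR 0))) -> 0
  row 11 [01011]: (1 XOR ((0 IMPLIES 1) OR (1 OR 0))) -> 0
  row 12 [01100]: (1 XOR ((0 IMPLIES 1) OR (0 OR 0))) -> 0
  row 13 [01101]: (1 XOR ((0 IMPLIES 1) OR (0 OR 0))) -> 0
  row 14 [01110]: (1 XOR ((0 IMPLIES 1) OR (1 OR 0))) -> 0
  row 15 [01111]: (1 XOR ((0 IMPLIES 1) OR (1 OR 0))) -> 0
  row 16 [10000]: (0 XOR ((1 IMPLIES 0) OR (0 OR 1))) -> 1
  row 17 [10001]: (0 XOR ((1 IMPLIES 0) OR (0 OR 1))) -> 1
  row 18 [10010]: (0 XOR ((1 IMPLIES 0) OR (1 OR 1))) -> 1
  row 19 [10011]: (0 XOR ((1 IMPLIES 0) OR (1 OR 1))) -> 1
  row 20 [10100]: (0 XOR ((1 IMPLIES 0) OR (0 OR 1))) -> 1
  row 21 [10101]: (0 XOR ((1 IMPLIES 0) OR (0 OR 1))) -> 1
  row 22 [10110]: (0 XOR ((1 IMPLIES 0) OR (1 OR 1))) -> 1
  row 23 [10111]: (0 XOR ((1 IMPLIES 0) OR (1 OR 1))) -> 1
  row 24 [11000]: (1 XOR ((1 IMPLIES 1) OR (0 OR 1))) -> 0
  row 25 [11001]: (1 XOR ((1 IMPLIES 1) OR (0 OR 1))) -> 0
  row 26 [11010]: (1 XOR ((1 IMPLIES 1) OR (1 OR 1))) -> 0
  row 27 [11011]: (1 XOR ((1 IMPLIES 1) OR (1 OR 1))) -> 0
  row 28 [11100]: (1 XOR ((1 IMPLIES 1) OR (0 OR 1))) -> 0
  row 29 [11101]: (1 XOR ((1 IMPLIES 1) OR (0 OR 1))) -> 0
  row 30 [11110]: (1 XOR ((1 IMPLIES 1) OR (1 OR 1))) -> 0
  row 31 [11111]: (1 XOR ((1 IMPLIES 1) OR (1 OR 1))) -> 0
Full result column, 4 rows per line (a,b,c fixed per line; d,e runs 00..11 left to right):
  rows 0-3 [a,b,c=000]: 1111  = hex F
  rows 4-7 [a,b,c=001]: 1111  = hex F
  rows 8-11 [a,b,c=010]: 0000  = hex 0
  rows 12-15 [a,b,c=011]: 0000  = hex 0
  rows 16-19 [a,b,c=100]: 1111  = hex F
  rows 20-23 [a,b,c=101]: 1111  = hex F
  rows 24-27 [a,b,c=110]: 0000  = hex 0
  rows 28-31 [a,b,c=111]: 0000  = hex 0
Output column (row 0 .. row 31) = 11111111000000001111111100000000
Output column grouped in 4s = 1111 1111 0000 0000 1111 1111 0000 0000 = 0xFF00FF00
Convert to decimal digit by digit (value = value*16 + digit):
  F -> 15
  15*16 + 15 (F) = 255
  255*16 + 0 = 4080
  4080*16 + 0 = 65280
  65280*16 + 15 (F) = 1044495
  1044495*16 + 15 (F) = 16711935
  16711935*16 + 0 = 267390960
  267390960*16 + 0 = 4278255360
Decimal = 4278255360

4278255360
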